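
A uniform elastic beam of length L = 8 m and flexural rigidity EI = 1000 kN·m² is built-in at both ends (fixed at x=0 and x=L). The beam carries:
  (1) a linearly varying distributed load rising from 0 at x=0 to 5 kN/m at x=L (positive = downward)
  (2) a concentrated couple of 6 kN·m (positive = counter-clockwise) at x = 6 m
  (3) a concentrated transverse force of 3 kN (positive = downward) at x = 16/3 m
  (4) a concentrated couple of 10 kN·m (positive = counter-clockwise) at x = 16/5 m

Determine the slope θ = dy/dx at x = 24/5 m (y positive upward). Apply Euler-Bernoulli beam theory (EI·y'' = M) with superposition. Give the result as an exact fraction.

θ(24/5) = 791/187500 rad

Load 1 — triangular load w₀=5 kN/m (0→w₀ over full span):
  θ_1 = -w₀(2x(L-x)(L-2x)(x+2L)+x²(L-x)²)/(120LEI) = -5·(2·(24/5)·(8-(24/5))·(8-2·(24/5))·((24/5)+2·8)+(24/5)²·(8-(24/5))²)/(120·8·1000) = 64/15625 rad
Load 2 — applied couple M₀=6 kN·m at a=6 m (b=L-a=2):
  θ_2 = (R_Ax²/2 - M_Ax)/EI  [x≤a] with R_A=27/32, M_A=15/8 = ((27/32)·(24/5)²/2 - (15/8)·(24/5))/1000 = 9/12500 rad
Load 3 — point force P=3 kN at a=16/3 m (b=L-a=8/3):
  θ_3 = -Pb²x(2aL-(3a+b)x)/(2L³EI)  [x≤a] = -3·(8/3)²·(24/5)·(2·(16/3)·8-(3·(16/3)+(8/3))·(24/5))/(2·8³·1000) = 4/9375 rad
Load 4 — applied couple M₀=10 kN·m at a=16/5 m (b=L-a=24/5):
  θ_4 = (R_Ax²/2 - M_Ax - M₀(x-a))/EI  [x>a] with R_A=9/5, M_A=6/5 = ((9/5)·(24/5)²/2 - (6/5)·(24/5) - 10·((24/5)-(16/5)))/1000 = -16/15625 rad
Superposition: θ = Σ θ_i = 791/187500 rad ≈ 0.004219 rad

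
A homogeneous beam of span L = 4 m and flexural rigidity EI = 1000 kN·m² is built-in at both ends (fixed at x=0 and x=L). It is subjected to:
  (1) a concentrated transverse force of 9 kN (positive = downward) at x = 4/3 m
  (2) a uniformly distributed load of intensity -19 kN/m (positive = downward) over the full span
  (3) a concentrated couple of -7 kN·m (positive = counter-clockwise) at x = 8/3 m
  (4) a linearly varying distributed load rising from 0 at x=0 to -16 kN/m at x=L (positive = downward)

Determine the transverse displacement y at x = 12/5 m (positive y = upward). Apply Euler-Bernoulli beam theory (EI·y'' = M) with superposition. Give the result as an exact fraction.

y(12/5) = 286681/17578125 m

Load 1 — point force P=9 kN at a=4/3 m (b=L-a=8/3):
  y_1 = -Pa²(L-x)²(3bL-(3b+a)(L-x))/(6L³EI)  [x>a] = -9·(4/3)²·(4-(12/5))²·(3·(8/3)·4-(3·(8/3)+(4/3))·(4-(12/5)))/(6·4³·1000) = -256/140625 m
Load 2 — uniform load w=-19 kN/m over full span:
  y_2 = -wx²(L-x)²/(24EI) = -(-19)·(12/5)²·(4-(12/5))²/(24·1000) = 912/78125 m
Load 3 — applied couple M₀=-7 kN·m at a=8/3 m (b=L-a=4/3):
  y_3 = (R_Ax³/6 - M_Ax²/2)/EI  [x≤a] with R_A=-7/3, M_A=-7/3 = ((-7/3)·(12/5)³/6 - (-7/3)·(12/5)²/2)/1000 = 21/15625 m
Load 4 — triangular load w₀=-16 kN/m (0→w₀ over full span):
  y_4 = -w₀x²(L-x)²(x+2L)/(120LEI) = -(-16)·(12/5)²·(4-(12/5))²·((12/5)+2·4)/(120·4·1000) = 9984/1953125 m
Superposition: y = Σ y_i = 286681/17578125 m ≈ 0.016309 m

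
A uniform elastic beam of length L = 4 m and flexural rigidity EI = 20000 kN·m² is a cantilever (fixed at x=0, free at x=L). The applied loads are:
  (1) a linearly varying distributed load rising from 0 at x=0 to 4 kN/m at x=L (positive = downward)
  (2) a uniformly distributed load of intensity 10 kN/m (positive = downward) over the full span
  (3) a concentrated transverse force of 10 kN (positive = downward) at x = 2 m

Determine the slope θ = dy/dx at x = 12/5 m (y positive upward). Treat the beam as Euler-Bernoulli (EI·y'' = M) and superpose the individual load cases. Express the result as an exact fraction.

θ(12/5) = -23341/3125000 rad

Load 1 — triangular load w₀=4 kN/m (0→w₀ over full span):
  θ_1 = (w₀Lx²/4-w₀L²x/3-w₀x⁴/(24L))/EI = (4·4·(12/5)²/4-4·4²·(12/5)/3-4·(12/5)⁴/(24·4))/20000 = -577/390625 rad
Load 2 — uniform load w=10 kN/m over full span:
  θ_2 = -wx(x²-3Lx+3L²)/(6EI) = -10·(12/5)·((12/5)²-3·4·(12/5)+3·4²)/(6·20000) = -78/15625 rad
Load 3 — point force P=10 kN at a=2 m (b=L-a=2):
  θ_3 = -Pa²/(2EI)  [x>a] = -10·2²/(2·20000) = -1/1000 rad
Superposition: θ = Σ θ_i = -23341/3125000 rad ≈ -0.007469 rad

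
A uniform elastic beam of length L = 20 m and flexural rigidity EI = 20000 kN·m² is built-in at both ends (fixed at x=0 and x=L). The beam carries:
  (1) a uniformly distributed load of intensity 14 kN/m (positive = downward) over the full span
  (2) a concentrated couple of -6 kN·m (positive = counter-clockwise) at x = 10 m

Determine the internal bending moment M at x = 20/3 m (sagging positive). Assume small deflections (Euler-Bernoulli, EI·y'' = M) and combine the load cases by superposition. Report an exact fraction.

Load 1 — uniform load w=14 kN/m over full span:
  M_1 = wLx/2 - wL²/12 - wx²/2 = 14·20·(20/3)/2 - 14·20²/12 - 14·(20/3)²/2 = 1400/9 kN·m
Load 2 — applied couple M₀=-6 kN·m at a=10 m (b=L-a=10):
  M_2 = R_Ax - M_A  [x≤a] with R_A=-9/20, M_A=-3/2 = (-9/20)·(20/3) - (-3/2) = -3/2 kN·m
Superposition: M = Σ M_i = 2773/18 kN·m ≈ 154.055556 kN·m

M(20/3) = 2773/18 kN·m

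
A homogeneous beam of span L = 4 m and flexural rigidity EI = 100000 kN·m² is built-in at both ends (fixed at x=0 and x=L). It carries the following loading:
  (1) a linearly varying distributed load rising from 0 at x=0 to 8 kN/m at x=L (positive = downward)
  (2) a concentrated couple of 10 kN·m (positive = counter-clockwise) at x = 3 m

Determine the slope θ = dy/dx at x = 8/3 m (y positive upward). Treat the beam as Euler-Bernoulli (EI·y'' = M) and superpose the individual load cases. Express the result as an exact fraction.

θ(8/3) = 3817/121500000 rad

Load 1 — triangular load w₀=8 kN/m (0→w₀ over full span):
  θ_1 = -w₀(2x(L-x)(L-2x)(x+2L)+x²(L-x)²)/(120LEI) = -8·(2·(8/3)·(4-(8/3))·(4-2·(8/3))·((8/3)+2·4)+(8/3)²·(4-(8/3))²)/(120·4·100000) = 56/3796875 rad
Load 2 — applied couple M₀=10 kN·m at a=3 m (b=L-a=1):
  θ_2 = (R_Ax²/2 - M_Ax)/EI  [x≤a] with R_A=45/16, M_A=25/8 = ((45/16)·(8/3)²/2 - (25/8)·(8/3))/100000 = 1/60000 rad
Superposition: θ = Σ θ_i = 3817/121500000 rad ≈ 0.000031 rad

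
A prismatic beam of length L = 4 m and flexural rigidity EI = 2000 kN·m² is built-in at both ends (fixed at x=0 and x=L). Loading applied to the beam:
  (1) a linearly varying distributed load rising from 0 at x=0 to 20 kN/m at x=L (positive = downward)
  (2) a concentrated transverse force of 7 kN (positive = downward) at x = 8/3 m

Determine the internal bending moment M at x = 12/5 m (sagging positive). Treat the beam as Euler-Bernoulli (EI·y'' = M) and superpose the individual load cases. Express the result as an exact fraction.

Load 1 — triangular load w₀=20 kN/m (0→w₀ over full span):
  M_1 = 3w₀Lx/20 - w₀L²/30 - w₀x³/(6L) = 3·20·4·(12/5)/20 - 20·4²/30 - 20·(12/5)³/(6·4) = 496/75 kN·m
Load 2 — point force P=7 kN at a=8/3 m (b=L-a=4/3):
  M_2 = Pb²(3a+b)x/L³ - Pab²/L²  [x≤a] = 7·(4/3)²·(3·(8/3)+(4/3))·(12/5)/4³ - 7·(8/3)·(4/3)²/4² = 308/135 kN·m
Superposition: M = Σ M_i = 6004/675 kN·m ≈ 8.894815 kN·m

M(12/5) = 6004/675 kN·m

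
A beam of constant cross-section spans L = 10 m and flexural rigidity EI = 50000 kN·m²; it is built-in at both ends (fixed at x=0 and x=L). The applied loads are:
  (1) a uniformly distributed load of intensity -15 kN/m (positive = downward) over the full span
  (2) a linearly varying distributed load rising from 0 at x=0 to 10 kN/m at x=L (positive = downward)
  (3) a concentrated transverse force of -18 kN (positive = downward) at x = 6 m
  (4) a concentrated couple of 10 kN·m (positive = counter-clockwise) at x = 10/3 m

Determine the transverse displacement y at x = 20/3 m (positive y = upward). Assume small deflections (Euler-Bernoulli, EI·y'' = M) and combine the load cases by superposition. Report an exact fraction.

y(20/3) = 51247/9112500 m

Load 1 — uniform load w=-15 kN/m over full span:
  y_1 = -wx²(L-x)²/(24EI) = -(-15)·(20/3)²·(10-(20/3))²/(24·50000) = 1/162 m
Load 2 — triangular load w₀=10 kN/m (0→w₀ over full span):
  y_2 = -w₀x²(L-x)²(x+2L)/(120LEI) = -10·(20/3)²·(10-(20/3))²·((20/3)+2·10)/(120·10·50000) = -8/3645 m
Load 3 — point force P=-18 kN at a=6 m (b=L-a=4):
  y_3 = -Pa²(L-x)²(3bL-(3b+a)(L-x))/(6L³EI)  [x>a] = -(-18)·6²·(10-(20/3))²·(3·4·10-(3·4+6)·(10-(20/3)))/(6·10³·50000) = 9/6250 m
Load 4 — applied couple M₀=10 kN·m at a=10/3 m (b=L-a=20/3):
  y_4 = (R_Ax³/6 - M_Ax²/2 - M₀(x-a)²/2)/EI  [x>a] with R_A=4/3, M_A=0 = ((4/3)·(20/3)³/6 - 0·(20/3)²/2 - 10·((20/3)-(10/3))²/2)/50000 = 1/4860 m
Superposition: y = Σ y_i = 51247/9112500 m ≈ 0.005624 m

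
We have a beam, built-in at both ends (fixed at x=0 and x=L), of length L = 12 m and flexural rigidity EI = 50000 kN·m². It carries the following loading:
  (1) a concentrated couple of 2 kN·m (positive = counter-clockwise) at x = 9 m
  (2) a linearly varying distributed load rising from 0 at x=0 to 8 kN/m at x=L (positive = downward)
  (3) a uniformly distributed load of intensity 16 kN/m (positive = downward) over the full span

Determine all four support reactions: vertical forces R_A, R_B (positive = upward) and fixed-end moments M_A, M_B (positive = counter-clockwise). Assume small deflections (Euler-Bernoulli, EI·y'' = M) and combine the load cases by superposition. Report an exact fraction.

Load 1 — applied couple M₀=2 kN·m at a=9 m (b=L-a=3):
  R_A = 6M₀ab/L³ = 6·2·9·3/12³ = 3/16 kN
  M_A = M₀b(2a-b)/L² = 2·3·(2·9-3)/12² = 5/8 kN·m
  R_B = -6M₀ab/L³ = -6·2·9·3/12³ = -3/16 kN
  M_B = M₀a(2b-a)/L² = 2·9·(2·3-9)/12² = -3/8 kN·m
Load 2 — triangular load w₀=8 kN/m (0→w₀ over full span):
  R_A = 3w₀L/20 = 3·8·12/20 = 72/5 kN
  M_A = w₀L²/30 = 8·12²/30 = 192/5 kN·m
  R_B = 7w₀L/20 = 7·8·12/20 = 168/5 kN
  M_B = -w₀L²/20 = -8·12²/20 = -288/5 kN·m
Load 3 — uniform load w=16 kN/m over full span:
  R_A = wL/2 = 16·12/2 = 96 kN
  M_A = wL²/12 = 16·12²/12 = 192 kN·m
  R_B = wL/2 = 16·12/2 = 96 kN
  M_B = -wL²/12 = -16·12²/12 = -192 kN·m
Superposition: R_A = 8847/80 kN, M_A = 9241/40 kN·m, R_B = 10353/80 kN, M_B = -9999/40 kN·m

R_A = 8847/80 kN, M_A = 9241/40 kN·m, R_B = 10353/80 kN, M_B = -9999/40 kN·m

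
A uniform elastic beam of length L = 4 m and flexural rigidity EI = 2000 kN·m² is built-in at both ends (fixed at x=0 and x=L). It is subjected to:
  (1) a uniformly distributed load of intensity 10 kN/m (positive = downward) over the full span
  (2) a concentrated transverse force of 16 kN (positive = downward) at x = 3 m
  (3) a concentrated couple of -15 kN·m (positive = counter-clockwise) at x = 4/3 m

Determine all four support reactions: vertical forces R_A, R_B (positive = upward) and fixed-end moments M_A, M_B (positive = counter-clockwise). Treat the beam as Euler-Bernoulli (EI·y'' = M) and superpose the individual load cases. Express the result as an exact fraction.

R_A = 35/2 kN, M_A = 49/3 kN·m, R_B = 77/2 kN, M_B = -82/3 kN·m

Load 1 — uniform load w=10 kN/m over full span:
  R_A = wL/2 = 10·4/2 = 20 kN
  M_A = wL²/12 = 10·4²/12 = 40/3 kN·m
  R_B = wL/2 = 10·4/2 = 20 kN
  M_B = -wL²/12 = -10·4²/12 = -40/3 kN·m
Load 2 — point force P=16 kN at a=3 m (b=L-a=1):
  R_A = Pb²(3a+b)/L³ = 16·1²·(3·3+1)/4³ = 5/2 kN
  M_A = Pab²/L² = 16·3·1²/4² = 3 kN·m
  R_B = Pa²(a+3b)/L³ = 16·3²·(3+3·1)/4³ = 27/2 kN
  M_B = -Pa²b/L² = -16·3²·1/4² = -9 kN·m
Load 3 — applied couple M₀=-15 kN·m at a=4/3 m (b=L-a=8/3):
  R_A = 6M₀ab/L³ = 6·(-15)·(4/3)·(8/3)/4³ = -5 kN
  M_A = M₀b(2a-b)/L² = (-15)·(8/3)·(2·(4/3)-(8/3))/4² = 0 kN·m
  R_B = -6M₀ab/L³ = -6·(-15)·(4/3)·(8/3)/4³ = 5 kN
  M_B = M₀a(2b-a)/L² = (-15)·(4/3)·(2·(8/3)-(4/3))/4² = -5 kN·m
Superposition: R_A = 35/2 kN, M_A = 49/3 kN·m, R_B = 77/2 kN, M_B = -82/3 kN·m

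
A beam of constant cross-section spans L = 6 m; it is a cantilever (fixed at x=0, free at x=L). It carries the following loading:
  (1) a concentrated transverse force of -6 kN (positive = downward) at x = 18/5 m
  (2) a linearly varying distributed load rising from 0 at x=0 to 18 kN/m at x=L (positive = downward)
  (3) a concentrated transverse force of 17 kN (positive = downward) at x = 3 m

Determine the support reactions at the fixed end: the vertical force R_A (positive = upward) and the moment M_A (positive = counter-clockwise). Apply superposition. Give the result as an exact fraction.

Load 1 — point force P=-6 kN at a=18/5 m (b=L-a=12/5):
  R_A = P = (-6) = -6 kN
  M_A = Pa = (-6)·(18/5) = -108/5 kN·m
Load 2 — triangular load w₀=18 kN/m (0→w₀ over full span):
  R_A = w₀L/2 = 18·6/2 = 54 kN
  M_A = w₀L²/3 = 18·6²/3 = 216 kN·m
Load 3 — point force P=17 kN at a=3 m (b=L-a=3):
  R_A = P = 17 kN
  M_A = Pa = 17·3 = 51 kN·m
Superposition: R_A = 65 kN, M_A = 1227/5 kN·m

R_A = 65 kN, M_A = 1227/5 kN·m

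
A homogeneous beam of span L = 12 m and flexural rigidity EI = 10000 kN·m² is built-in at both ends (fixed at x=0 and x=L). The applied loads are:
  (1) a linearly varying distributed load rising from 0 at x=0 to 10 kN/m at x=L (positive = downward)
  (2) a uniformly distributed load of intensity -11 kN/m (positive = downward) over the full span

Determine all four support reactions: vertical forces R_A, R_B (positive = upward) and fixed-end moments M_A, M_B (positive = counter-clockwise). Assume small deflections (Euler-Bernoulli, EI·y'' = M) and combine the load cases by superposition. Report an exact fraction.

Load 1 — triangular load w₀=10 kN/m (0→w₀ over full span):
  R_A = 3w₀L/20 = 3·10·12/20 = 18 kN
  M_A = w₀L²/30 = 10·12²/30 = 48 kN·m
  R_B = 7w₀L/20 = 7·10·12/20 = 42 kN
  M_B = -w₀L²/20 = -10·12²/20 = -72 kN·m
Load 2 — uniform load w=-11 kN/m over full span:
  R_A = wL/2 = (-11)·12/2 = -66 kN
  M_A = wL²/12 = (-11)·12²/12 = -132 kN·m
  R_B = wL/2 = (-11)·12/2 = -66 kN
  M_B = -wL²/12 = -(-11)·12²/12 = 132 kN·m
Superposition: R_A = -48 kN, M_A = -84 kN·m, R_B = -24 kN, M_B = 60 kN·m

R_A = -48 kN, M_A = -84 kN·m, R_B = -24 kN, M_B = 60 kN·m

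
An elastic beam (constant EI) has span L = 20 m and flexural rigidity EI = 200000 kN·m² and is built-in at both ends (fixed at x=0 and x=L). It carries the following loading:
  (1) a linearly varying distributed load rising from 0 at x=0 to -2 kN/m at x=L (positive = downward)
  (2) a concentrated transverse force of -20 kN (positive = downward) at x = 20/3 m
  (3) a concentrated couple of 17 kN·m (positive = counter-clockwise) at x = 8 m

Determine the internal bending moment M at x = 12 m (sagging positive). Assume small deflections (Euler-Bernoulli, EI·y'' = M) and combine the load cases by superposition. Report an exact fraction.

Load 1 — triangular load w₀=-2 kN/m (0→w₀ over full span):
  M_1 = 3w₀Lx/20 - w₀L²/30 - w₀x³/(6L) = 3·(-2)·20·12/20 - (-2)·20²/30 - (-2)·12³/(6·20) = -248/15 kN·m
Load 2 — point force P=-20 kN at a=20/3 m (b=L-a=40/3):
  M_2 = Pa²(a+3b)(L-x)/L³ - Pa²b/L²  [x>a] = (-20)·(20/3)²·((20/3)+3·(40/3))·(20-12)/20³ - (-20)·(20/3)²·(40/3)/20² = -320/27 kN·m
Load 3 — applied couple M₀=17 kN·m at a=8 m (b=L-a=12):
  M_3 = R_Ax - M_A - M₀  [x>a] with R_A=153/125, M_A=51/25 = (153/125)·12 - (51/25) - 17 = -544/125 kN·m
Superposition: M = Σ M_i = -110488/3375 kN·m ≈ -32.737185 kN·m

M(12) = -110488/3375 kN·m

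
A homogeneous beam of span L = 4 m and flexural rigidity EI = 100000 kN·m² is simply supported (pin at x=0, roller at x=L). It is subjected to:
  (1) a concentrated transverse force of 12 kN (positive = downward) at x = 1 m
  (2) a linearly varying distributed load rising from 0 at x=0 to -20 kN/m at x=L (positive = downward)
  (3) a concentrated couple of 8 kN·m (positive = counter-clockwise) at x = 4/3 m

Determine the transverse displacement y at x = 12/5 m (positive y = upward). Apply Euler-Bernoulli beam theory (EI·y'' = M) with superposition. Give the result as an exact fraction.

Load 1 — point force P=12 kN at a=1 m (b=L-a=3):
  y_1 = -Pa(L-x)(2Lx-a²-x²)/(6LEI)  [x>a] = -12·1·(4-(12/5))·(2·4·(12/5)-1²-(12/5)²)/(6·4·100000) = -311/3125000 m
Load 2 — triangular load w₀=-20 kN/m (0→w₀ over full span):
  y_2 = -w₀x(7L⁴-10L²x²+3x⁴)/(360LEI) = -(-20)·(12/5)·(7·4⁴-10·4²·(12/5)²+3·(12/5)⁴)/(360·4·100000) = 9472/29296875 m
Load 3 — applied couple M₀=8 kN·m at a=4/3 m (b=L-a=8/3):
  y_3 = (M₀x³/(6L)-M₀(x-a)²/2+C₁x)/EI  [x>a] with C₁=M₀(3b²-L²)/(6L)=16/9 = (8·(12/5)³/(6·4)-8·((12/5)-(4/3))²/2+(16/9)·(12/5))/100000 = 152/3515625 m
Superposition: y = Σ y_i = 187753/703125000 m ≈ 0.000267 m

y(12/5) = 187753/703125000 m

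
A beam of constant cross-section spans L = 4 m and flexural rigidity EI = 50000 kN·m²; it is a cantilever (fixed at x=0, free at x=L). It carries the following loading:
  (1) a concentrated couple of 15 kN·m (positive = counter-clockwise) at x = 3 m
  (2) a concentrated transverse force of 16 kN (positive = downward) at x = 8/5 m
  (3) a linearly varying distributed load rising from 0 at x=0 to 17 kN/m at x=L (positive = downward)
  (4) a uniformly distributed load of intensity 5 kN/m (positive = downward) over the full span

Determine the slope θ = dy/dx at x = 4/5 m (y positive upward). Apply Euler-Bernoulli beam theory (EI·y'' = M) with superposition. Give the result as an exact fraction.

Load 1 — applied couple M₀=15 kN·m at a=3 m (b=L-a=1):
  θ_1 = M₀x/EI  [x≤a] = 15·(4/5)/50000 = 3/12500 rad
Load 2 — point force P=16 kN at a=8/5 m (b=L-a=12/5):
  θ_2 = -Px(2a-x)/(2EI)  [x≤a] = -16·(4/5)·(2·(8/5)-(4/5))/(2·50000) = -24/78125 rad
Load 3 — triangular load w₀=17 kN/m (0→w₀ over full span):
  θ_3 = (w₀Lx²/4-w₀L²x/3-w₀x⁴/(24L))/EI = (17·4·(4/5)²/4-17·4²·(4/5)/3-17·(4/5)⁴/(24·4))/50000 = -14467/11718750 rad
Load 4 — uniform load w=5 kN/m over full span:
  θ_4 = -wx(x²-3Lx+3L²)/(6EI) = -5·(4/5)·((4/5)²-3·4·(4/5)+3·4²)/(6·50000) = -122/234375 rad
Superposition: θ = Σ θ_i = -42709/23437500 rad ≈ -0.001822 rad

θ(4/5) = -42709/23437500 rad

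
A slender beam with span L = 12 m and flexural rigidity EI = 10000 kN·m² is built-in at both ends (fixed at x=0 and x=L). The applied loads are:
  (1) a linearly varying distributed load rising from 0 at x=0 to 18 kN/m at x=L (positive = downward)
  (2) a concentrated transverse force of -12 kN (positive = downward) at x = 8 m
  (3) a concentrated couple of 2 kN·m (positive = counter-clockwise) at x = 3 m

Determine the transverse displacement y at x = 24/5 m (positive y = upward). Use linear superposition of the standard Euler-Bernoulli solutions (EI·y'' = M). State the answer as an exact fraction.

y(24/5) = -5623589/156250000 m

Load 1 — triangular load w₀=18 kN/m (0→w₀ over full span):
  y_1 = -w₀x²(L-x)²(x+2L)/(120LEI) = -18·(24/5)²·(12-(24/5))²·((24/5)+2·12)/(120·12·10000) = -419904/9765625 m
Load 2 — point force P=-12 kN at a=8 m (b=L-a=4):
  y_2 = -Pb²x²(3aL-(3a+b)x)/(6L³EI)  [x≤a] = -(-12)·4²·(24/5)²·(3·8·12-(3·8+4)·(24/5))/(6·12³·10000) = 512/78125 m
Load 3 — applied couple M₀=2 kN·m at a=3 m (b=L-a=9):
  y_3 = (R_Ax³/6 - M_Ax²/2 - M₀(x-a)²/2)/EI  [x>a] with R_A=3/16, M_A=-3/8 = ((3/16)·(24/5)³/6 - (-3/8)·(24/5)²/2 - 2·((24/5)-3)²/2)/10000 = 567/1250000 m
Superposition: y = Σ y_i = -5623589/156250000 m ≈ -0.035991 m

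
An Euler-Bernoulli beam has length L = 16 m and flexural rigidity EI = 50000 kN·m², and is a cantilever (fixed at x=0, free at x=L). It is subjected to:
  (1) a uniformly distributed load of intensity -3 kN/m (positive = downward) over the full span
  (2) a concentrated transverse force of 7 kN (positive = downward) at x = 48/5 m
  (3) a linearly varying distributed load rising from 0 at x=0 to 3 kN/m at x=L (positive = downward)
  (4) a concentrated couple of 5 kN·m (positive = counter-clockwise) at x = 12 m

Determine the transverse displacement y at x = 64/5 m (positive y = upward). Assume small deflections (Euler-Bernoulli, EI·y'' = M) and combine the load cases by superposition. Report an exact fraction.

Load 1 — uniform load w=-3 kN/m over full span:
  y_1 = -wx²(x²-4Lx+6L²)/(24EI) = -(-3)·(64/5)²·((64/5)²-4·16·(64/5)+6·16²)/(24·50000) = 704512/1953125 m
Load 2 — point force P=7 kN at a=48/5 m (b=L-a=32/5):
  y_2 = -Pa²(3x-a)/(6EI)  [x>a] = -7·(48/5)²·(3·(64/5)-(48/5))/(6·50000) = -24192/390625 m
Load 3 — triangular load w₀=3 kN/m (0→w₀ over full span):
  y_3 = (w₀Lx³/12-w₀L²x²/6-w₀x⁵/(120L))/EI = (3·16·(64/5)³/12-3·16²·(64/5)²/6-3·(64/5)⁵/(120·16))/50000 = -12812288/48828125 m
Load 4 — applied couple M₀=5 kN·m at a=12 m (b=L-a=4):
  y_4 = M₀a(2x-a)/(2EI)  [x>a] = 5·12·(2·(64/5)-12)/(2·50000) = 51/6250 m
Superposition: y = Σ y_i = 4349899/97656250 m ≈ 0.044543 m

y(64/5) = 4349899/97656250 m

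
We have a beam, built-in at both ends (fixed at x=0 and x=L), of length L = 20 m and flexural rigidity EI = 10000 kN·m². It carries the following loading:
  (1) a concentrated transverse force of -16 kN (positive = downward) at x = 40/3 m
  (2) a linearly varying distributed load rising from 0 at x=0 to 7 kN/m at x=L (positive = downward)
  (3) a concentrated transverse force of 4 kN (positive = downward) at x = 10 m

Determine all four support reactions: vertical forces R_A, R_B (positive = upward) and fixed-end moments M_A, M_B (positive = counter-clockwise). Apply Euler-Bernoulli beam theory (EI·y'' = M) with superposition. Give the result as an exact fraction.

Load 1 — point force P=-16 kN at a=40/3 m (b=L-a=20/3):
  R_A = Pb²(3a+b)/L³ = (-16)·(20/3)²·(3·(40/3)+(20/3))/20³ = -112/27 kN
  M_A = Pab²/L² = (-16)·(40/3)·(20/3)²/20² = -640/27 kN·m
  R_B = Pa²(a+3b)/L³ = (-16)·(40/3)²·((40/3)+3·(20/3))/20³ = -320/27 kN
  M_B = -Pa²b/L² = -(-16)·(40/3)²·(20/3)/20² = 1280/27 kN·m
Load 2 — triangular load w₀=7 kN/m (0→w₀ over full span):
  R_A = 3w₀L/20 = 3·7·20/20 = 21 kN
  M_A = w₀L²/30 = 7·20²/30 = 280/3 kN·m
  R_B = 7w₀L/20 = 7·7·20/20 = 49 kN
  M_B = -w₀L²/20 = -7·20²/20 = -140 kN·m
Load 3 — point force P=4 kN at a=10 m (b=L-a=10):
  R_A = Pb²(3a+b)/L³ = 4·10²·(3·10+10)/20³ = 2 kN
  M_A = Pab²/L² = 4·10·10²/20² = 10 kN·m
  R_B = Pa²(a+3b)/L³ = 4·10²·(10+3·10)/20³ = 2 kN
  M_B = -Pa²b/L² = -4·10²·10/20² = -10 kN·m
Superposition: R_A = 509/27 kN, M_A = 2150/27 kN·m, R_B = 1057/27 kN, M_B = -2770/27 kN·m

R_A = 509/27 kN, M_A = 2150/27 kN·m, R_B = 1057/27 kN, M_B = -2770/27 kN·m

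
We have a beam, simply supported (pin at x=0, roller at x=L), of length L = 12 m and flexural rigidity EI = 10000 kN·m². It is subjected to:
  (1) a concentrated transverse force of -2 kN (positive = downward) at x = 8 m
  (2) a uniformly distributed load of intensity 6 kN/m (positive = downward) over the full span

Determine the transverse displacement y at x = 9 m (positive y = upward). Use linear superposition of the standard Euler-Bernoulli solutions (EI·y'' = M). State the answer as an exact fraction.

y(9) = -13283/120000 m

Load 1 — point force P=-2 kN at a=8 m (b=L-a=4):
  y_1 = -Pa(L-x)(2Lx-a²-x²)/(6LEI)  [x>a] = -(-2)·8·(12-9)·(2·12·9-8²-9²)/(6·12·10000) = 71/15000 m
Load 2 — uniform load w=6 kN/m over full span:
  y_2 = -wx(L³-2Lx²+x³)/(24EI) = -6·9·(12³-2·12·9²+9³)/(24·10000) = -4617/40000 m
Superposition: y = Σ y_i = -13283/120000 m ≈ -0.110692 m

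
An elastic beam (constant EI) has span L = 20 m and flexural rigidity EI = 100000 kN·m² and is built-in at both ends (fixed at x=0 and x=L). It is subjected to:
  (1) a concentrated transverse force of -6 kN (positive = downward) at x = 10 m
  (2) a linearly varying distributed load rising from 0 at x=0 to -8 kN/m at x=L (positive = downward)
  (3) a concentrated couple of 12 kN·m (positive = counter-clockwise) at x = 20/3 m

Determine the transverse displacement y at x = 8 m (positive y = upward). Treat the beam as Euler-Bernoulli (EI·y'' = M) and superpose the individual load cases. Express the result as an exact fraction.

y(8) = 1372/78125 m

Load 1 — point force P=-6 kN at a=10 m (b=L-a=10):
  y_1 = -Pb²x²(3aL-(3a+b)x)/(6L³EI)  [x≤a] = -(-6)·10²·8²·(3·10·20-(3·10+10)·8)/(6·20³·100000) = 7/3125 m
Load 2 — triangular load w₀=-8 kN/m (0→w₀ over full span):
  y_2 = -w₀x²(L-x)²(x+2L)/(120LEI) = -(-8)·8²·(20-8)²·(8+2·20)/(120·20·100000) = 1152/78125 m
Load 3 — applied couple M₀=12 kN·m at a=20/3 m (b=L-a=40/3):
  y_3 = (R_Ax³/6 - M_Ax²/2 - M₀(x-a)²/2)/EI  [x>a] with R_A=4/5, M_A=0 = ((4/5)·8³/6 - 0·8²/2 - 12·(8-(20/3))²/2)/100000 = 9/15625 m
Superposition: y = Σ y_i = 1372/78125 m ≈ 0.017562 m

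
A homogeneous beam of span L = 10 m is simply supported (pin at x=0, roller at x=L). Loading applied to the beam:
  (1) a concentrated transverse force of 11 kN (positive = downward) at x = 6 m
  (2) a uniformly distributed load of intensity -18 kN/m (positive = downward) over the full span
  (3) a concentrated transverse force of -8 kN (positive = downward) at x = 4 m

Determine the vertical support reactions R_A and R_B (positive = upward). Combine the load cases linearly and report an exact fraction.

R_A = -452/5 kN, R_B = -433/5 kN

Load 1 — point force P=11 kN at a=6 m (b=L-a=4):
  R_A = Pb/L = 11·4/10 = 22/5 kN
  R_B = Pa/L = 11·6/10 = 33/5 kN
Load 2 — uniform load w=-18 kN/m over full span:
  R_A = wL/2 = (-18)·10/2 = -90 kN
  R_B = wL/2 = (-18)·10/2 = -90 kN
Load 3 — point force P=-8 kN at a=4 m (b=L-a=6):
  R_A = Pb/L = (-8)·6/10 = -24/5 kN
  R_B = Pa/L = (-8)·4/10 = -16/5 kN
Superposition: R_A = -452/5 kN, R_B = -433/5 kN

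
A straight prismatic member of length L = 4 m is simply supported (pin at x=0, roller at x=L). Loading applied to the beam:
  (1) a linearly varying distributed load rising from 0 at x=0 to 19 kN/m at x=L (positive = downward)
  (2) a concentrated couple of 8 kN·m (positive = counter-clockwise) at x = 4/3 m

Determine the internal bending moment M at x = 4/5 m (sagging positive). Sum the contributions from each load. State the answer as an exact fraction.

M(4/5) = 1416/125 kN·m

Load 1 — triangular load w₀=19 kN/m (0→w₀ over full span):
  M_1 = w₀Lx/6 - w₀x³/(6L) = 19·4·(4/5)/6 - 19·(4/5)³/(6·4) = 1216/125 kN·m
Load 2 — applied couple M₀=8 kN·m at a=4/3 m (b=L-a=8/3):
  M_2 = M₀x/L  [x≤a] = 8·(4/5)/4 = 8/5 kN·m
Superposition: M = Σ M_i = 1416/125 kN·m ≈ 11.328000 kN·m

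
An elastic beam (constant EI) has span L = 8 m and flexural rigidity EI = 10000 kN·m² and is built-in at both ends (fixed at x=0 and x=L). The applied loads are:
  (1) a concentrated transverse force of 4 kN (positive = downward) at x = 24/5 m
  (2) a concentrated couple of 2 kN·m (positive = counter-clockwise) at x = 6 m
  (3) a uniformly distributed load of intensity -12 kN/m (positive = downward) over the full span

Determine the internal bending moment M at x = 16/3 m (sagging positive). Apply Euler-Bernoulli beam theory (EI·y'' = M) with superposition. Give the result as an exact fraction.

Load 1 — point force P=4 kN at a=24/5 m (b=L-a=16/5):
  M_1 = Pa²(a+3b)(L-x)/L³ - Pa²b/L²  [x>a] = 4·(24/5)²·((24/5)+3·(16/5))·(8-(16/3))/8³ - 4·(24/5)²·(16/5)/8² = 288/125 kN·m
Load 2 — applied couple M₀=2 kN·m at a=6 m (b=L-a=2):
  M_2 = R_Ax - M_A  [x≤a] with R_A=9/32, M_A=5/8 = (9/32)·(16/3) - (5/8) = 7/8 kN·m
Load 3 — uniform load w=-12 kN/m over full span:
  M_3 = wLx/2 - wL²/12 - wx²/2 = (-12)·8·(16/3)/2 - (-12)·8²/12 - (-12)·(16/3)²/2 = -64/3 kN·m
Superposition: M = Σ M_i = -54463/3000 kN·m ≈ -18.154333 kN·m

M(16/3) = -54463/3000 kN·m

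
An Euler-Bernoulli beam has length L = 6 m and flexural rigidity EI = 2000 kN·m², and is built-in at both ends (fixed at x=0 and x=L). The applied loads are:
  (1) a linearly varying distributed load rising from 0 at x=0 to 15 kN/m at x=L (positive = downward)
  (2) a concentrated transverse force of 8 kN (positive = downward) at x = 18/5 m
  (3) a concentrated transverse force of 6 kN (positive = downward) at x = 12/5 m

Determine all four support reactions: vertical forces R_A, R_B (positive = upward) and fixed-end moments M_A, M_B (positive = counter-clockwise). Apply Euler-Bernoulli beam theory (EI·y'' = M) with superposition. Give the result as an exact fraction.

R_A = 5051/250 kN, M_A = 3474/125 kN·m, R_B = 9699/250 kN, M_B = -4671/125 kN·m

Load 1 — triangular load w₀=15 kN/m (0→w₀ over full span):
  R_A = 3w₀L/20 = 3·15·6/20 = 27/2 kN
  M_A = w₀L²/30 = 15·6²/30 = 18 kN·m
  R_B = 7w₀L/20 = 7·15·6/20 = 63/2 kN
  M_B = -w₀L²/20 = -15·6²/20 = -27 kN·m
Load 2 — point force P=8 kN at a=18/5 m (b=L-a=12/5):
  R_A = Pb²(3a+b)/L³ = 8·(12/5)²·(3·(18/5)+(12/5))/6³ = 352/125 kN
  M_A = Pab²/L² = 8·(18/5)·(12/5)²/6² = 576/125 kN·m
  R_B = Pa²(a+3b)/L³ = 8·(18/5)²·((18/5)+3·(12/5))/6³ = 648/125 kN
  M_B = -Pa²b/L² = -8·(18/5)²·(12/5)/6² = -864/125 kN·m
Load 3 — point force P=6 kN at a=12/5 m (b=L-a=18/5):
  R_A = Pb²(3a+b)/L³ = 6·(18/5)²·(3·(12/5)+(18/5))/6³ = 486/125 kN
  M_A = Pab²/L² = 6·(12/5)·(18/5)²/6² = 648/125 kN·m
  R_B = Pa²(a+3b)/L³ = 6·(12/5)²·((12/5)+3·(18/5))/6³ = 264/125 kN
  M_B = -Pa²b/L² = -6·(12/5)²·(18/5)/6² = -432/125 kN·m
Superposition: R_A = 5051/250 kN, M_A = 3474/125 kN·m, R_B = 9699/250 kN, M_B = -4671/125 kN·m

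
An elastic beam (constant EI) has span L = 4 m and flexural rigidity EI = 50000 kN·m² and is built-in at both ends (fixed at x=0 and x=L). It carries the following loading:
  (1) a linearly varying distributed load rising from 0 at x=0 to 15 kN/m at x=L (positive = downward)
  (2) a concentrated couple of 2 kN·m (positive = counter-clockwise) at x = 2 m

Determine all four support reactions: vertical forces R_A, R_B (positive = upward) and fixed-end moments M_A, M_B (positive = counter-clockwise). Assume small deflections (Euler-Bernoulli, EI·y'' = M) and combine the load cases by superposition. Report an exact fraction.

R_A = 39/4 kN, M_A = 17/2 kN·m, R_B = 81/4 kN, M_B = -23/2 kN·m

Load 1 — triangular load w₀=15 kN/m (0→w₀ over full span):
  R_A = 3w₀L/20 = 3·15·4/20 = 9 kN
  M_A = w₀L²/30 = 15·4²/30 = 8 kN·m
  R_B = 7w₀L/20 = 7·15·4/20 = 21 kN
  M_B = -w₀L²/20 = -15·4²/20 = -12 kN·m
Load 2 — applied couple M₀=2 kN·m at a=2 m (b=L-a=2):
  R_A = 6M₀ab/L³ = 6·2·2·2/4³ = 3/4 kN
  M_A = M₀b(2a-b)/L² = 2·2·(2·2-2)/4² = 1/2 kN·m
  R_B = -6M₀ab/L³ = -6·2·2·2/4³ = -3/4 kN
  M_B = M₀a(2b-a)/L² = 2·2·(2·2-2)/4² = 1/2 kN·m
Superposition: R_A = 39/4 kN, M_A = 17/2 kN·m, R_B = 81/4 kN, M_B = -23/2 kN·m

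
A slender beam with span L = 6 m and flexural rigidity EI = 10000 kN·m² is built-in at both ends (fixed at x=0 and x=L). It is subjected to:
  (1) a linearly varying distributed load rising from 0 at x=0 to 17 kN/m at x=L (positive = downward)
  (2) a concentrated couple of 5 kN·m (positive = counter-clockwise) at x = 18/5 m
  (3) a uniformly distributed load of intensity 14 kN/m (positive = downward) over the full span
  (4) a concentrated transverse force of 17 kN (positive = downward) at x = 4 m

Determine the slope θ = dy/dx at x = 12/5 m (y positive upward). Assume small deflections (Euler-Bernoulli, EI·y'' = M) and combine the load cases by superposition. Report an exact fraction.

Load 1 — triangular load w₀=17 kN/m (0→w₀ over full span):
  θ_1 = -w₀(2x(L-x)(L-2x)(x+2L)+x²(L-x)²)/(120LEI) = -17·(2·(12/5)·(6-(12/5))·(6-2·(12/5))·((12/5)+2·6)+(12/5)²·(6-(12/5))²)/(120·6·10000) = -1377/1562500 rad
Load 2 — applied couple M₀=5 kN·m at a=18/5 m (b=L-a=12/5):
  θ_2 = (R_Ax²/2 - M_Ax)/EI  [x≤a] with R_A=6/5, M_A=8/5 = ((6/5)·(12/5)²/2 - (8/5)·(12/5))/10000 = -3/78125 rad
Load 3 — uniform load w=14 kN/m over full span:
  θ_3 = -wx(L-x)(L-2x)/(12EI) = -14·(12/5)·(6-(12/5))·(6-2·(12/5))/(12·10000) = -189/156250 rad
Load 4 — point force P=17 kN at a=4 m (b=L-a=2):
  θ_4 = -Pb²x(2aL-(3a+b)x)/(2L³EI)  [x≤a] = -17·2²·(12/5)·(2·4·6-(3·4+2)·(12/5))/(2·6³·10000) = -17/31250 rad
Superposition: θ = Σ θ_i = -4177/1562500 rad ≈ -0.002673 rad

θ(12/5) = -4177/1562500 rad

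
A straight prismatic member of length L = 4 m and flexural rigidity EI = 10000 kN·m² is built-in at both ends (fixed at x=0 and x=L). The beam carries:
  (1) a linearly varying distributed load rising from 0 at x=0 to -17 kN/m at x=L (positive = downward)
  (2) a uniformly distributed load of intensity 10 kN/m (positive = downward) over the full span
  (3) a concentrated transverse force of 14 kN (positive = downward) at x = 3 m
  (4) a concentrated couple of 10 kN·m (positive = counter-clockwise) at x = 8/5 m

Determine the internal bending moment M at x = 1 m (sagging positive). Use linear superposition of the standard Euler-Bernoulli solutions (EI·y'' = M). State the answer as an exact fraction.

M(1) = 769/240 kN·m

Load 1 — triangular load w₀=-17 kN/m (0→w₀ over full span):
  M_1 = 3w₀Lx/20 - w₀L²/30 - w₀x³/(6L) = 3·(-17)·4·1/20 - (-17)·4²/30 - (-17)·1³/(6·4) = -17/40 kN·m
Load 2 — uniform load w=10 kN/m over full span:
  M_2 = wLx/2 - wL²/12 - wx²/2 = 10·4·1/2 - 10·4²/12 - 10·1²/2 = 5/3 kN·m
Load 3 — point force P=14 kN at a=3 m (b=L-a=1):
  M_3 = Pb²(3a+b)x/L³ - Pab²/L²  [x≤a] = 14·1²·(3·3+1)·1/4³ - 14·3·1²/4² = -7/16 kN·m
Load 4 — applied couple M₀=10 kN·m at a=8/5 m (b=L-a=12/5):
  M_4 = R_Ax - M_A  [x≤a] with R_A=18/5, M_A=6/5 = (18/5)·1 - (6/5) = 12/5 kN·m
Superposition: M = Σ M_i = 769/240 kN·m ≈ 3.204167 kN·m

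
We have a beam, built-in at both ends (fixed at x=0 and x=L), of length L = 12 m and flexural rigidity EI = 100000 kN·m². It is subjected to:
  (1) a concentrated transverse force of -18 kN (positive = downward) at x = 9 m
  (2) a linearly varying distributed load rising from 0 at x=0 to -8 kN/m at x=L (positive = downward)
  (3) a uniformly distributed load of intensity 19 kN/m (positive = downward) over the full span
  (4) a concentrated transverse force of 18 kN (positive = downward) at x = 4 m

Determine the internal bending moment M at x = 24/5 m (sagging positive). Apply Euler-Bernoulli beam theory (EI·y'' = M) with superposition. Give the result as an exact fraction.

Load 1 — point force P=-18 kN at a=9 m (b=L-a=3):
  M_1 = Pb²(3a+b)x/L³ - Pab²/L²  [x≤a] = (-18)·3²·(3·9+3)·(24/5)/12³ - (-18)·9·3²/12² = -27/8 kN·m
Load 2 — triangular load w₀=-8 kN/m (0→w₀ over full span):
  M_2 = 3w₀Lx/20 - w₀L²/30 - w₀x³/(6L) = 3·(-8)·12·(24/5)/20 - (-8)·12²/30 - (-8)·(24/5)³/(6·12) = -2304/125 kN·m
Load 3 — uniform load w=19 kN/m over full span:
  M_3 = wLx/2 - wL²/12 - wx²/2 = 19·12·(24/5)/2 - 19·12²/12 - 19·(24/5)²/2 = 2508/25 kN·m
Load 4 — point force P=18 kN at a=4 m (b=L-a=8):
  M_4 = Pa²(a+3b)(L-x)/L³ - Pa²b/L²  [x>a] = 18·4²·(4+3·8)·(12-(24/5))/12³ - 18·4²·8/12² = 88/5 kN·m
Superposition: M = Σ M_i = 96113/1000 kN·m ≈ 96.113000 kN·m

M(24/5) = 96113/1000 kN·m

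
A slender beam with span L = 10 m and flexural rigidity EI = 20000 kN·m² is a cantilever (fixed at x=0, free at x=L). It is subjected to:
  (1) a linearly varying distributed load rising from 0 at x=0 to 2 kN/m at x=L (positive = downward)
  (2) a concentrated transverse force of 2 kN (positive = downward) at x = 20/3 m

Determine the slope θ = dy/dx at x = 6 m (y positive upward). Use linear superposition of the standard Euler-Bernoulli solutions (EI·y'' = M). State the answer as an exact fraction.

θ(6) = -687/50000 rad

Load 1 — triangular load w₀=2 kN/m (0→w₀ over full span):
  θ_1 = (w₀Lx²/4-w₀L²x/3-w₀x⁴/(24L))/EI = (2·10·6²/4-2·10²·6/3-2·6⁴/(24·10))/20000 = -577/50000 rad
Load 2 — point force P=2 kN at a=20/3 m (b=L-a=10/3):
  θ_2 = -Px(2a-x)/(2EI)  [x≤a] = -2·6·(2·(20/3)-6)/(2·20000) = -11/5000 rad
Superposition: θ = Σ θ_i = -687/50000 rad ≈ -0.013740 rad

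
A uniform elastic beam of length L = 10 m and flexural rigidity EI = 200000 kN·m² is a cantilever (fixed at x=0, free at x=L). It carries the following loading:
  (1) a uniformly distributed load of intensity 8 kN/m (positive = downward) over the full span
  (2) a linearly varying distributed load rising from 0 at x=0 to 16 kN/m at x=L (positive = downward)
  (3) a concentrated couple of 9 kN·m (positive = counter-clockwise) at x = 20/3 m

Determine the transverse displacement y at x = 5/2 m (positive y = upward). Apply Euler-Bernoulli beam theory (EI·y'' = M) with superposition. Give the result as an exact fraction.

Load 1 — uniform load w=8 kN/m over full span:
  y_1 = -wx²(x²-4Lx+6L²)/(24EI) = -8·(5/2)²·((5/2)²-4·10·(5/2)+6·10²)/(24·200000) = -27/5120 m
Load 2 — triangular load w₀=16 kN/m (0→w₀ over full span):
  y_2 = (w₀Lx³/12-w₀L²x²/6-w₀x⁵/(120L))/EI = (16·10·(5/2)³/12-16·10²·(5/2)²/6-16·(5/2)⁵/(120·10))/200000 = -1121/153600 m
Load 3 — applied couple M₀=9 kN·m at a=20/3 m (b=L-a=10/3):
  y_3 = M₀x²/(2EI)  [x≤a] = 9·(5/2)²/(2·200000) = 9/64000 m
Superposition: y = Σ y_i = -9547/768000 m ≈ -0.012431 m

y(5/2) = -9547/768000 m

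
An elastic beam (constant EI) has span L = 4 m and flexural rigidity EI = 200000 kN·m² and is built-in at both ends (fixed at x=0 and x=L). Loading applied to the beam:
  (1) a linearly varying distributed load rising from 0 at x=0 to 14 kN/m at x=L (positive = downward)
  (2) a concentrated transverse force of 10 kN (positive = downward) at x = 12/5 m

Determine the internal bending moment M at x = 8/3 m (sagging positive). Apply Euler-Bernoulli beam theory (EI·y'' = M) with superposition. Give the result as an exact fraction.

M(8/3) = 13672/2025 kN·m

Load 1 — triangular load w₀=14 kN/m (0→w₀ over full span):
  M_1 = 3w₀Lx/20 - w₀L²/30 - w₀x³/(6L) = 3·14·4·(8/3)/20 - 14·4²/30 - 14·(8/3)³/(6·4) = 1568/405 kN·m
Load 2 — point force P=10 kN at a=12/5 m (b=L-a=8/5):
  M_2 = Pa²(a+3b)(L-x)/L³ - Pa²b/L²  [x>a] = 10·(12/5)²·((12/5)+3·(8/5))·(4-(8/3))/4³ - 10·(12/5)²·(8/5)/4² = 72/25 kN·m
Superposition: M = Σ M_i = 13672/2025 kN·m ≈ 6.751605 kN·m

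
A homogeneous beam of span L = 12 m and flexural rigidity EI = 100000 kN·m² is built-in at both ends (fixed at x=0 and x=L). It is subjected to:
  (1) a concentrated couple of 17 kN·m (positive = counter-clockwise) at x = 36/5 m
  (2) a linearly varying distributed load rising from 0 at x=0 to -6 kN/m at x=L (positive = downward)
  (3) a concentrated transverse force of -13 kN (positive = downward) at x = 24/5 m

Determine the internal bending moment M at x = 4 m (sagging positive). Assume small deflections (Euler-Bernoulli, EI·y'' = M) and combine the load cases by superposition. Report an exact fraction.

Load 1 — applied couple M₀=17 kN·m at a=36/5 m (b=L-a=24/5):
  M_1 = R_Ax - M_A  [x≤a] with R_A=51/25, M_A=136/25 = (51/25)·4 - (136/25) = 68/25 kN·m
Load 2 — triangular load w₀=-6 kN/m (0→w₀ over full span):
  M_2 = 3w₀Lx/20 - w₀L²/30 - w₀x³/(6L) = 3·(-6)·12·4/20 - (-6)·12²/30 - (-6)·4³/(6·12) = -136/15 kN·m
Load 3 — point force P=-13 kN at a=24/5 m (b=L-a=36/5):
  M_3 = Pb²(3a+b)x/L³ - Pab²/L²  [x≤a] = (-13)·(36/5)²·(3·(24/5)+(36/5))·4/12³ - (-13)·(24/5)·(36/5)²/12² = -1404/125 kN·m
Superposition: M = Σ M_i = -6592/375 kN·m ≈ -17.578667 kN·m

M(4) = -6592/375 kN·m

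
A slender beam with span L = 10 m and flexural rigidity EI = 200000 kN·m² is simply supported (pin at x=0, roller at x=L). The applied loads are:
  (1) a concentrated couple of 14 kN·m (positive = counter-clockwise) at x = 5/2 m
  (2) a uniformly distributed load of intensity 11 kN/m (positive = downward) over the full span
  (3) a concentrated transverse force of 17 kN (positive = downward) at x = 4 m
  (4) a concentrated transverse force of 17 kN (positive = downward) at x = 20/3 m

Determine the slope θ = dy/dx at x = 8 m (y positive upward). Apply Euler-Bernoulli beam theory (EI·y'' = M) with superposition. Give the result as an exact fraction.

θ(8) = 1654711/648000000 rad

Load 1 — applied couple M₀=14 kN·m at a=5/2 m (b=L-a=15/2):
  θ_1 = (M₀x²/(2L)-M₀(x-a)+C₁)/EI  [x>a] with C₁=M₀(3b²-L²)/(6L)=385/24 = (14·8²/(2·10)-14·(8-(5/2))+(385/24))/200000 = -1939/24000000 rad
Load 2 — uniform load w=11 kN/m over full span:
  θ_2 = -w(L³-6Lx²+4x³)/(24EI) = -11·(10³-6·10·8²+4·8³)/(24·200000) = 363/200000 rad
Load 3 — point force P=17 kN at a=4 m (b=L-a=6):
  θ_3 = -Pa(2L²-6Lx+3x²+a²)/(6LEI)  [x>a] = -17·4·(2·10²-6·10·8+3·8²+4²)/(6·10·200000) = 51/125000 rad
Load 4 — point force P=17 kN at a=20/3 m (b=L-a=10/3):
  θ_4 = -Pa(2L²-6Lx+3x²+a²)/(6LEI)  [x>a] = -17·(20/3)·(2·10²-6·10·8+3·8²+(20/3)²)/(6·10·200000) = 833/2025000 rad
Superposition: θ = Σ θ_i = 1654711/648000000 rad ≈ 0.002554 rad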